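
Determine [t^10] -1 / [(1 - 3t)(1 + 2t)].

Partial fractions give a closed form: a_n = (-3/5)·3^n + (-2/5)·(-2)^n.
At n = 10: a_10 = -35839.

-35839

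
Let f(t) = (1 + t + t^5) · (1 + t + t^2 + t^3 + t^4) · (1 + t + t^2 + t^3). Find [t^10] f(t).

(1 + t + t^5) has coefficients 1,1,0,0,0,1 for degrees 0…5.
(1 + t + t^2 + t^3 + t^4) has coefficients 1,1,1,1,1,0,0,0,0,0,0 for degrees 0…10.
Finally multiplying by (1 + t + t^2 + t^3), the product of all factors after the first has coefficients 1,2,3,4,4,3,2,1,0,0,0 for degrees 0…10.
[t^10] = 1·0 + 1·0 + 1·3 = 3.

3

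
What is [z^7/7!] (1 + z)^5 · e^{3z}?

The EGF product rule gives c_7 = Σ_{k_1+k_2=7} C(7; k_1,k_2) · ∏ g_i(k_i), where (1+z)^5 gives the falling factorial (5)_k; e^{3z} gives (3)^k.
g_1(k) for k = 0…7: 1, 5, 20, 60, 120, 120, 0, 0.
g_2(k) for k = 0…7: 1, 3, 9, 27, 81, 243, 729, 2187.
c_7 = Σ_k C(7,k)·g_1(k)·g_2(7−k) = 1·1·2187 + 7·5·729 + 21·20·243 + 35·60·81 + 35·120·27 + 21·120·9 = 2187 + 25515 + 102060 + 170100 + 113400 + 22680 = 435942.

435942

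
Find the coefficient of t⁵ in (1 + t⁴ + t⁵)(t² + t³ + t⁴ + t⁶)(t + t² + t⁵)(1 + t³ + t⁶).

(1 + t⁴ + t⁵) has coefficients 1,0,0,0,1,1 for degrees 0…5.
(t² + t³ + t⁴ + t⁶) has coefficients 0,0,1,1,1,0 for degrees 0…5.
Multiplying by (t + t² + t⁵) gives running coefficients 0,0,0,1,2,2 for degrees 0…5.
Finally multiplying by (1 + t³ + t⁶), the product of all factors after the first has coefficients 0,0,0,1,2,2 for degrees 0…5.
[t⁵] = 1·2 + 1·0 + 1·0 = 2.

2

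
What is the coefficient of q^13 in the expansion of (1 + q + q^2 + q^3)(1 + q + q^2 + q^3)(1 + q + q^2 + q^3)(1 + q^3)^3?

30

(1 + q + q^2 + q^3) has coefficients 1,1,1,1 for degrees 0…3.
(1 + q + q^2 + q^3) has coefficients 1,1,1,1,0,0,0,0,0,0,0,0,0,0 for degrees 0…13.
Multiplying by (1 + q + q^2 + q^3) gives running coefficients 1,2,3,4,3,2,1,0,0,0,0,0,0,0 for degrees 0…13.
Finally multiplying by (1 + q^3)^3, the product of all factors after the first has coefficients 1,2,3,7,9,11,16,15,15,16,11,9,7,3 for degrees 0…13.
[q^13] = 1·3 + 1·7 + 1·9 + 1·11 = 30.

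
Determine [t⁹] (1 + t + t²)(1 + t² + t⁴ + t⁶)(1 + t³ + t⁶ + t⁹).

4

(1 + t + t²) has coefficients 1,1,1 for degrees 0…2.
(1 + t² + t⁴ + t⁶) has coefficients 1,0,1,0,1,0,1,0,0,0 for degrees 0…9.
Finally multiplying by (1 + t³ + t⁶ + t⁹), the product of all factors after the first has coefficients 1,0,1,1,1,1,2,1,1,2 for degrees 0…9.
[t⁹] = 1·2 + 1·1 + 1·1 = 4.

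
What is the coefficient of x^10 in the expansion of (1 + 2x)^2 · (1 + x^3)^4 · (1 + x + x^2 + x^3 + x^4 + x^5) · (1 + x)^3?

(1 + 2x)^2 has coefficients 1,4,4 for degrees 0…2.
(1 + x^3)^4 has coefficients 1,0,0,4,0,0,6,0,0,4,0 for degrees 0…10.
Multiplying by (1 + x + x^2 + x^3 + x^4 + x^5) gives running coefficients 1,1,1,5,5,5,10,10,10,10,10 for degrees 0…10.
Finally multiplying by (1 + x)^3, the product of all factors after the first has coefficients 1,4,7,12,24,36,45,60,75,80,80 for degrees 0…10.
[x^10] = 1·80 + 4·80 + 4·75 = 700.

700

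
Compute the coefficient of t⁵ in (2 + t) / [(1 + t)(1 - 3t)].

Partial fractions give a closed form: a_n = (1/4)·(-1)^n + (7/4)·3^n.
At n = 5: a_5 = 425.

425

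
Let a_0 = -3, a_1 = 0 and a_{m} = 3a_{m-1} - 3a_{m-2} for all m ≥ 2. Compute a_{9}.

-729

The ordinary generating function has denominator 1 - 3y + 3y^2.
Iterating the recurrence: a_0,…,a_{9} = -3, 0, 9, 27, 54, 81, 81, 0, -243, -729.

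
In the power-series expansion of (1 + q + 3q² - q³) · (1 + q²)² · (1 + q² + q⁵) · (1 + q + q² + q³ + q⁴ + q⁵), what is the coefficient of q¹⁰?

24

(1 + q + 3q² - q³) has coefficients 1,1,3,-1 for degrees 0…3.
(1 + q²)² has coefficients 1,0,2,0,1,0,0,0,0,0,0 for degrees 0…10.
Multiplying by (1 + q² + q⁵) gives running coefficients 1,0,3,0,3,1,1,2,0,1,0 for degrees 0…10.
Finally multiplying by (1 + q + q² + q³ + q⁴ + q⁵), the product of all factors after the first has coefficients 1,1,4,4,7,8,8,10,7,8,5 for degrees 0…10.
[q¹⁰] = 1·5 + 1·8 + 3·7 − 1·10 = 24.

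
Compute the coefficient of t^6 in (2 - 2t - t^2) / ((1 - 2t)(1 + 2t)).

The denominator gives the recurrence a_n = 4a_(n−2) for n ≥ 3; the numerator fixes a_0 = 2, a_1 = -2, a_2 = 7.
Iterating: 2, -2, 7, -8, 28, -32, 112, so a_6 = 112.

112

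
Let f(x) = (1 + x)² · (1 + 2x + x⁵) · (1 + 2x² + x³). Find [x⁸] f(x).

5

(1 + x)² has coefficients 1,2,1 for degrees 0…2.
(1 + 2x + x⁵) has coefficients 1,2,0,0,0,1,0,0,0 for degrees 0…8.
Finally multiplying by (1 + 2x² + x³), the product of all factors after the first has coefficients 1,2,2,5,2,1,0,2,1 for degrees 0…8.
[x⁸] = 1·1 + 2·2 + 1·0 = 5.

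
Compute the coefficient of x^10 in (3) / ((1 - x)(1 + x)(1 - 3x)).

Partial fractions give a closed form: a_n = (-3/4)·1^n + (3/8)·(-1)^n + (27/8)·3^n.
At n = 10: a_10 = 199290.

199290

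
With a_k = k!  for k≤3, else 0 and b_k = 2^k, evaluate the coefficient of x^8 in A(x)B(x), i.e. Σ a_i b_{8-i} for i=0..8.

The convolution is the t^8 coefficient of A(t)B(t).
Σ = 1·256 + 1·128 + 2·64 + 6·32 + 0·16 + 0·8 + 0·4 + 0·2 + 0·1 = 704.

704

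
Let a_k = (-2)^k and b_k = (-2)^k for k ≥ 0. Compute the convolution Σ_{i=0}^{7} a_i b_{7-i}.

-1024

Write out a_i and b_{7-i} for i = 0,…,7 and sum the products.
Σ = 1·(-128) − 2·64 + 4·(-32) − 8·16 + 16·(-8) − 32·4 + 64·(-2) − 128·1 = -1024.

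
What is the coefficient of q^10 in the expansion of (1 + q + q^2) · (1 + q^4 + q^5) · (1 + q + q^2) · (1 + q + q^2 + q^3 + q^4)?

(1 + q + q^2) has coefficients 1,1,1 for degrees 0…2.
(1 + q^4 + q^5) has coefficients 1,0,0,0,1,1,0,0,0,0,0 for degrees 0…10.
Multiplying by (1 + q + q^2) gives running coefficients 1,1,1,0,1,2,2,1,0,0,0 for degrees 0…10.
Finally multiplying by (1 + q + q^2 + q^3 + q^4), the product of all factors after the first has coefficients 1,2,3,3,4,5,6,6,6,5,3 for degrees 0…10.
[q^10] = 1·3 + 1·5 + 1·6 = 14.

14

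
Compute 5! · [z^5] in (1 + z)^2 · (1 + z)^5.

2520

The EGF product rule gives c_5 = Σ_{k_1+k_2=5} C(5; k_1,k_2) · ∏ g_i(k_i), where (1+z)^2 gives the falling factorial (2)_k; (1+z)^5 gives the falling factorial (5)_k.
g_1(k) for k = 0…5: 1, 2, 2, 0, 0, 0.
g_2(k) for k = 0…5: 1, 5, 20, 60, 120, 120.
c_5 = Σ_k C(5,k)·g_1(k)·g_2(5−k) = 1·1·120 + 5·2·120 + 10·2·60 = 120 + 1200 + 1200 = 2520.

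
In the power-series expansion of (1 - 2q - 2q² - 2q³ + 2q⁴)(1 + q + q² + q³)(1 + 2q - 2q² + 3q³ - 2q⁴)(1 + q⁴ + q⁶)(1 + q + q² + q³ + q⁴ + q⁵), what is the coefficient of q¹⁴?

(1 - 2q - 2q² - 2q³ + 2q⁴) has coefficients 1,-2,-2,-2,2 for degrees 0…4.
(1 + q + q² + q³) has coefficients 1,1,1,1,0,0,0,0,0,0,0,0,0,0,0 for degrees 0…14.
Multiplying by (1 + 2q - 2q² + 3q³ - 2q⁴) gives running coefficients 1,3,1,4,1,-1,1,-2,0,0,0,0,0,0,0 for degrees 0…14.
Multiplying by (1 + q⁴ + q⁶) gives running coefficients 1,3,1,4,2,2,3,5,2,3,2,-3,1,-2,0 for degrees 0…14.
Finally multiplying by (1 + q + q² + q³ + q⁴ + q⁵), the product of all factors after the first has coefficients 1,4,5,9,11,13,15,17,18,17,17,12,10,3,1 for degrees 0…14.
[q¹⁴] = 1·1 − 2·3 − 2·10 − 2·12 + 2·17 = -15.

-15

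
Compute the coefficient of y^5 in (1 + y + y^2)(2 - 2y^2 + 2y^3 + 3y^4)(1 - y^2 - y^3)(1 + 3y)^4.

-253

(1 + y + y^2) has coefficients 1,1,1 for degrees 0…2.
(2 - 2y^2 + 2y^3 + 3y^4) has coefficients 2,0,-2,2,3,0 for degrees 0…5.
Multiplying by (1 - y^2 - y^3) gives running coefficients 2,0,-4,0,5,0 for degrees 0…5.
Finally multiplying by (1 + 3y)^4, the product of all factors after the first has coefficients 2,24,104,168,-49,-372 for degrees 0…5.
[y^5] = 1·(-372) + 1·(-49) + 1·168 = -253.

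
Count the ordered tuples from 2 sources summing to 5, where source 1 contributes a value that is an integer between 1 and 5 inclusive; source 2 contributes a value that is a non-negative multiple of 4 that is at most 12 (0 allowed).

The generating function for the choices is (q + q² + q³ + q⁴ + q⁵)·(1 + q⁴ + q⁸ + q¹²); the count is [q⁵].
(q + q² + q³ + q⁴ + q⁵) has coefficients 0,1,1,1,1,1 for degrees 0…5.
(1 + q⁴ + q⁸ + q¹²) has coefficients 1,0,0,0,1,0 for degrees 0…5.
[q⁵] = 1·1 + 1·0 + 1·0 + 1·0 + 1·1 = 2.

2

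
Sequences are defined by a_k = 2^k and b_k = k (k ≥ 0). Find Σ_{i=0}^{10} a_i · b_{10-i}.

2036

This is [x^10] in the product of the two ordinary generating functions.
Σ = 1·10 + 2·9 + 4·8 + 8·7 + 16·6 + 32·5 + 64·4 + 128·3 + 256·2 + 512·1 + 1024·0 = 2036.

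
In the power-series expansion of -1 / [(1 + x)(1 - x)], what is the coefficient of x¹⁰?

The denominator gives the recurrence a_n = a_(n−2) for n ≥ 2; the numerator fixes a_0 = -1, a_1 = 0.
Iterating: -1, 0, -1, 0, -1, 0, -1, 0, -1, 0, -1, so a_10 = -1.

-1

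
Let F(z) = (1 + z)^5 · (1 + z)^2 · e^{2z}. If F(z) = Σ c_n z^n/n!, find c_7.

The EGF product rule gives c_7 = Σ_{k_1+k_2+k_3=7} C(7; k_1,k_2,k_3) · ∏ g_i(k_i), where (1+z)^5 gives the falling factorial (5)_k; (1+z)^2 gives the falling factorial (2)_k; e^{2z} gives (2)^k.
g_1(k) for k = 0…7: 1, 5, 20, 60, 120, 120, 0, 0.
g_2(k) for k = 0…7: 1, 2, 2, 0, 0, 0, 0, 0.
g_3(k) for k = 0…7: 1, 2, 4, 8, 16, 32, 64, 128.
First combine the last two factors: h(k) = Σ_j C(k,j)·g_2(j)·g_3(k−j) for k = 0…7: 1, 4, 14, 44, 128, 352, 928, 2368.
c_7 = Σ_k C(7,k)·g_1(k)·h(7−k) = 1·1·2368 + 7·5·928 + 21·20·352 + 35·60·128 + 35·120·44 + 21·120·14 = 2368 + 32480 + 147840 + 268800 + 184800 + 35280 = 671568.

671568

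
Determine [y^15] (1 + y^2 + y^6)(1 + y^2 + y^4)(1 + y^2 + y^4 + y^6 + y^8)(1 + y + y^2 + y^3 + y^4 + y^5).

(1 + y^2 + y^6) has coefficients 1,0,1,0,0,0,1 for degrees 0…6.
(1 + y^2 + y^4) has coefficients 1,0,1,0,1,0,0,0,0,0,0,0,0,0,0,0 for degrees 0…15.
Multiplying by (1 + y^2 + y^4 + y^6 + y^8) gives running coefficients 1,0,2,0,3,0,3,0,3,0,2,0,1,0,0,0 for degrees 0…15.
Finally multiplying by (1 + y + y^2 + y^3 + y^4 + y^5), the product of all factors after the first has coefficients 1,1,3,3,6,6,8,8,9,9,8,8,6,6,3,3 for degrees 0…15.
[y^15] = 1·3 + 1·6 + 1·9 = 18.

18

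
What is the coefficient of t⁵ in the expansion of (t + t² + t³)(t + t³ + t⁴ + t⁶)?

(t + t² + t³) has coefficients 0,1,1,1 for degrees 0…3.
(t + t³ + t⁴ + t⁶) has coefficients 0,1,0,1,1,0 for degrees 0…5.
[t⁵] = 1·1 + 1·1 + 1·0 = 2.

2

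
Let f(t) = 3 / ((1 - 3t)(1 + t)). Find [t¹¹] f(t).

398580

Partial fractions give a closed form: a_n = (9/4)·3^n + (3/4)·(-1)^n.
At n = 11: a_11 = 398580.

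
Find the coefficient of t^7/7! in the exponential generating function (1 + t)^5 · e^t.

The EGF product rule gives c_7 = Σ_{k_1+k_2=7} C(7; k_1,k_2) · ∏ g_i(k_i), where (1+t)^5 gives the falling factorial (5)_k; e^t gives (1)^k.
g_1(k) for k = 0…7: 1, 5, 20, 60, 120, 120, 0, 0.
g_2(k) for k = 0…7: 1, 1, 1, 1, 1, 1, 1, 1.
c_7 = Σ_k C(7,k)·g_1(k)·g_2(7−k) = 1·1·1 + 7·5·1 + 21·20·1 + 35·60·1 + 35·120·1 + 21·120·1 = 1 + 35 + 420 + 2100 + 4200 + 2520 = 9276.

9276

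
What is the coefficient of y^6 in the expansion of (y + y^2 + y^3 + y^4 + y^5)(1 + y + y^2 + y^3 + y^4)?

(y + y^2 + y^3 + y^4 + y^5) has coefficients 0,1,1,1,1,1 for degrees 0…5.
(1 + y + y^2 + y^3 + y^4) has coefficients 1,1,1,1,1,0,0 for degrees 0…6.
[y^6] = 1·0 + 1·1 + 1·1 + 1·1 + 1·1 = 4.

4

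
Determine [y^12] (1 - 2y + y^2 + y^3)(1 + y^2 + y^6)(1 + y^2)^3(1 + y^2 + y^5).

(1 - 2y + y^2 + y^3) has coefficients 1,-2,1,1 for degrees 0…3.
(1 + y^2 + y^6) has coefficients 1,0,1,0,0,0,1,0,0,0,0,0,0 for degrees 0…12.
Multiplying by (1 + y^2)^3 gives running coefficients 1,0,4,0,6,0,5,0,4,0,3,0,1 for degrees 0…12.
Finally multiplying by (1 + y^2 + y^5), the product of all factors after the first has coefficients 1,0,5,0,10,1,11,4,9,6,7,5,4 for degrees 0…12.
[y^12] = 1·4 − 2·5 + 1·7 + 1·6 = 7.

7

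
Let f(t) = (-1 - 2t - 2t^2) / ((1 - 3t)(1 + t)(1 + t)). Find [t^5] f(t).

The denominator gives the recurrence a_n = a_(n−1) + 5a_(n−2) + 3a_(n−3) for n ≥ 3; the numerator fixes a_0 = -1, a_1 = -3, a_2 = -10.
Iterating: -1, -3, -10, -28, -87, -257, so a_5 = -257.

-257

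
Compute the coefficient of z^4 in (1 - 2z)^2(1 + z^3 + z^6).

(1 - 2z)^2 has coefficients 1,-4,4 for degrees 0…2.
(1 + z^3 + z^6) has coefficients 1,0,0,1,0 for degrees 0…4.
[z^4] = 1·0 − 4·1 + 4·0 = -4.

-4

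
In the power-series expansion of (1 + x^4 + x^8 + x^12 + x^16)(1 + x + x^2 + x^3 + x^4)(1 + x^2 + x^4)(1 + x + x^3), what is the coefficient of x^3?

5

(1 + x^4 + x^8 + x^12 + x^16) has coefficients 1,0,0,0 for degrees 0…3.
(1 + x + x^2 + x^3 + x^4) has coefficients 1,1,1,1 for degrees 0…3.
Multiplying by (1 + x^2 + x^4) gives running coefficients 1,1,2,2 for degrees 0…3.
Finally multiplying by (1 + x + x^3), the product of all factors after the first has coefficients 1,2,3,5 for degrees 0…3.
[x^3] = 1·5 = 5.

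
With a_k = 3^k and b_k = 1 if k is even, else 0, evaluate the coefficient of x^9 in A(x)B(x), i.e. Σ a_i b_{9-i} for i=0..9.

The convolution is the t^9 coefficient of A(t)B(t).
Σ = 1·0 + 3·1 + 9·0 + 27·1 + 81·0 + 243·1 + 729·0 + 2187·1 + 6561·0 + 19683·1 = 22143.

22143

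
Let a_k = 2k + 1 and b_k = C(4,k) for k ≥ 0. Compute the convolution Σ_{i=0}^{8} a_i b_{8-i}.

This is [x^8] in the product of the two ordinary generating functions.
Σ = 1·0 + 3·0 + 5·0 + 7·0 + 9·1 + 11·4 + 13·6 + 15·4 + 17·1 = 208.

208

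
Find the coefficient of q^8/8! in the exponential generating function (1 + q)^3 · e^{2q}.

The EGF product rule gives c_8 = Σ_{k_1+k_2=8} C(8; k_1,k_2) · ∏ g_i(k_i), where (1+q)^3 gives the falling factorial (3)_k; e^{2q} gives (2)^k.
g_1(k) for k = 0…8: 1, 3, 6, 6, 0, 0, 0, 0, 0.
g_2(k) for k = 0…8: 1, 2, 4, 8, 16, 32, 64, 128, 256.
c_8 = Σ_k C(8,k)·g_1(k)·g_2(8−k) = 1·1·256 + 8·3·128 + 28·6·64 + 56·6·32 = 256 + 3072 + 10752 + 10752 = 24832.

24832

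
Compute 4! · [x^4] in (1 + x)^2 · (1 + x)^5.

The EGF product rule gives c_4 = Σ_{k_1+k_2=4} C(4; k_1,k_2) · ∏ g_i(k_i), where (1+x)^2 gives the falling factorial (2)_k; (1+x)^5 gives the falling factorial (5)_k.
g_1(k) for k = 0…4: 1, 2, 2, 0, 0.
g_2(k) for k = 0…4: 1, 5, 20, 60, 120.
c_4 = Σ_k C(4,k)·g_1(k)·g_2(4−k) = 1·1·120 + 4·2·60 + 6·2·20 = 120 + 480 + 240 = 840.

840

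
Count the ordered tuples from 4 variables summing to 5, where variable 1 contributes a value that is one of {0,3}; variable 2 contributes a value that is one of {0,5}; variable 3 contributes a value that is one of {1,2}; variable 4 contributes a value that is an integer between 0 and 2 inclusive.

2

The generating function for the choices is (1 + z^3)·(1 + z^5)·(z + z^2)·(1 + z + z^2); the count is [z^5].
(1 + z^3) has coefficients 1,0,0,1 for degrees 0…3.
(1 + z^5) has coefficients 1,0,0,0,0,1 for degrees 0…5.
Multiplying by (z + z^2) gives running coefficients 0,1,1,0,0,0 for degrees 0…5.
Finally multiplying by (1 + z + z^2), the product of all factors after the first has coefficients 0,1,2,2,1,0 for degrees 0…5.
[z^5] = 1·0 + 1·2 = 2.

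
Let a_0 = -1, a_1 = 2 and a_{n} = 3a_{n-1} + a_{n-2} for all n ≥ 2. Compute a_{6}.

611

The ordinary generating function has denominator 1 - 3x - x^2.
Iterating the recurrence: a_0,…,a_{6} = -1, 2, 5, 17, 56, 185, 611.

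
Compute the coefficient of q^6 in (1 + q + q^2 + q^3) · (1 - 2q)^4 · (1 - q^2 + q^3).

(1 + q + q^2 + q^3) has coefficients 1,1,1,1 for degrees 0…3.
(1 - 2q)^4 has coefficients 1,-8,24,-32,16,0,0 for degrees 0…6.
Finally multiplying by (1 - q^2 + q^3), the product of all factors after the first has coefficients 1,-8,23,-23,-16,56,-48 for degrees 0…6.
[q^6] = 1·(-48) + 1·56 + 1·(-16) + 1·(-23) = -31.

-31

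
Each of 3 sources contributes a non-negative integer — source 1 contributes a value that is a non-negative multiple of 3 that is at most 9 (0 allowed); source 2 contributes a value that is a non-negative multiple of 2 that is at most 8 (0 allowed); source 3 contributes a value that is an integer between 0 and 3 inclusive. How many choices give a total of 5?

The generating function for the choices is (1 + x^3 + x^6 + x^9)·(1 + x^2 + x^4 + x^6 + x^8)·(1 + x + x^2 + x^3); the count is [x^5].
(1 + x^3 + x^6 + x^9) has coefficients 1,0,0,1,0,0 for degrees 0…5.
(1 + x^2 + x^4 + x^6 + x^8) has coefficients 1,0,1,0,1,0 for degrees 0…5.
Finally multiplying by (1 + x + x^2 + x^3), the product of all factors after the first has coefficients 1,1,2,2,2,2 for degrees 0…5.
[x^5] = 1·2 + 1·2 = 4.

4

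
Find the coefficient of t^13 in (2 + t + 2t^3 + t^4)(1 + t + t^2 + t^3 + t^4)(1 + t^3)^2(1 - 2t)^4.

(2 + t + 2t^3 + t^4) has coefficients 2,1,0,2,1 for degrees 0…4.
(1 + t + t^2 + t^3 + t^4) has coefficients 1,1,1,1,1,0,0,0,0,0,0,0,0,0 for degrees 0…13.
Multiplying by (1 + t^3)^2 gives running coefficients 1,1,1,3,3,2,3,3,1,1,1,0,0,0 for degrees 0…13.
Finally multiplying by (1 - 2t)^4, the product of all factors after the first has coefficients 1,-7,17,-13,-13,34,-21,-21,33,1,-31,32,8,-16 for degrees 0…13.
[t^13] = 2·(-16) + 1·8 + 2·(-31) + 1·1 = -85.

-85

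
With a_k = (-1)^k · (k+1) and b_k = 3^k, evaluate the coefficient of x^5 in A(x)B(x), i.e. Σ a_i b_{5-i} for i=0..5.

135

This is [x^5] in the product of the two ordinary generating functions.
Σ = 1·243 − 2·81 + 3·27 − 4·9 + 5·3 − 6·1 = 135.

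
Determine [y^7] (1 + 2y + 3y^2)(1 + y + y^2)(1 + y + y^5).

6

(1 + 2y + 3y^2) has coefficients 1,2,3 for degrees 0…2.
(1 + y + y^2) has coefficients 1,1,1,0,0,0,0,0 for degrees 0…7.
Finally multiplying by (1 + y + y^5), the product of all factors after the first has coefficients 1,2,2,1,0,1,1,1 for degrees 0…7.
[y^7] = 1·1 + 2·1 + 3·1 = 6.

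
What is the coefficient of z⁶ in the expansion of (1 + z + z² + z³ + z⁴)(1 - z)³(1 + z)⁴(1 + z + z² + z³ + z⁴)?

(1 + z + z² + z³ + z⁴) has coefficients 1,1,1,1,1 for degrees 0…4.
(1 - z)³ has coefficients 1,-3,3,-1,0,0,0 for degrees 0…6.
Multiplying by (1 + z)⁴ gives running coefficients 1,1,-3,-3,3,3,-1 for degrees 0…6.
Finally multiplying by (1 + z + z² + z³ + z⁴), the product of all factors after the first has coefficients 1,2,-1,-4,-1,1,-1 for degrees 0…6.
[z⁶] = 1·(-1) + 1·1 + 1·(-1) + 1·(-4) + 1·(-1) = -6.

-6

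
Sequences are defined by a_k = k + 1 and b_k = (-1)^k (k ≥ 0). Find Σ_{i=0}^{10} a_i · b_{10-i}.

The convolution is the t^10 coefficient of A(t)B(t).
Σ = 1·1 + 2·(-1) + 3·1 + 4·(-1) + 5·1 + 6·(-1) + 7·1 + 8·(-1) + 9·1 + 10·(-1) + 11·1 = 6.

6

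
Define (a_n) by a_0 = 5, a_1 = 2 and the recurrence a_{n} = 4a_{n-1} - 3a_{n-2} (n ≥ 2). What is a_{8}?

-9835

The ordinary generating function has denominator 1 - 4x + 3x^2.
Iterating the recurrence: a_0,…,a_{8} = 5, 2, -7, -34, -115, -358, -1087, -3274, -9835.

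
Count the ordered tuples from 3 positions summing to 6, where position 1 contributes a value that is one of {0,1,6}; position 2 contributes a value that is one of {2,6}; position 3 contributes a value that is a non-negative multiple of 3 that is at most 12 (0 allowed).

2

The generating function for the choices is (1 + q + q⁶)·(q² + q⁶)·(1 + q³ + q⁶ + q⁹ + q¹²); the count is [q⁶].
(1 + q + q⁶) has coefficients 1,1,0,0,0,0,1 for degrees 0…6.
(q² + q⁶) has coefficients 0,0,1,0,0,0,1 for degrees 0…6.
Finally multiplying by (1 + q³ + q⁶ + q⁹ + q¹²), the product of all factors after the first has coefficients 0,0,1,0,0,1,1 for degrees 0…6.
[q⁶] = 1·1 + 1·1 + 1·0 = 2.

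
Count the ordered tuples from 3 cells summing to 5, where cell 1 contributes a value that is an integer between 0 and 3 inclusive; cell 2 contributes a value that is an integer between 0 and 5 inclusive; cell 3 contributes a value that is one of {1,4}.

The generating function for the choices is (1 + x + x^2 + x^3)·(1 + x + x^2 + x^3 + x^4 + x^5)·(x + x^4); the count is [x^5].
(1 + x + x^2 + x^3) has coefficients 1,1,1,1 for degrees 0…3.
(1 + x + x^2 + x^3 + x^4 + x^5) has coefficients 1,1,1,1,1,1 for degrees 0…5.
Finally multiplying by (x + x^4), the product of all factors after the first has coefficients 0,1,1,1,2,2 for degrees 0…5.
[x^5] = 1·2 + 1·2 + 1·1 + 1·1 = 6.

6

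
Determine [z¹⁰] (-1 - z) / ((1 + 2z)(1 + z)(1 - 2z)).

-1024

Partial fractions give a closed form: a_n = (-1/2)·(-2)^n + (-1/2)·2^n.
At n = 10: a_10 = -1024.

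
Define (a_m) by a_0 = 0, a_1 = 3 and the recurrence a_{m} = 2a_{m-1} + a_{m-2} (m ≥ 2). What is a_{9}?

2955

The ordinary generating function has denominator 1 - 2z - z^2.
Iterating the recurrence: a_0,…,a_{9} = 0, 3, 6, 15, 36, 87, 210, 507, 1224, 2955.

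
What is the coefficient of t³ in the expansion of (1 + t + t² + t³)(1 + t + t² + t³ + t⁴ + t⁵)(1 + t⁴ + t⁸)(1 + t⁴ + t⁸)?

(1 + t + t² + t³) has coefficients 1,1,1,1 for degrees 0…3.
(1 + t + t² + t³ + t⁴ + t⁵) has coefficients 1,1,1,1 for degrees 0…3.
Multiplying by (1 + t⁴ + t⁸) gives running coefficients 1,1,1,1 for degrees 0…3.
Finally multiplying by (1 + t⁴ + t⁸), the product of all factors after the first has coefficients 1,1,1,1 for degrees 0…3.
[t³] = 1·1 + 1·1 + 1·1 + 1·1 = 4.

4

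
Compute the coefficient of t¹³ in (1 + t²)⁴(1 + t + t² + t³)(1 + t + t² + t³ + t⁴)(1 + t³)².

114

(1 + t²)⁴ has coefficients 1,0,4,0,6,0,4,0,1 for degrees 0…8.
(1 + t + t² + t³) has coefficients 1,1,1,1,0,0,0,0,0,0,0,0,0,0 for degrees 0…13.
Multiplying by (1 + t + t² + t³ + t⁴) gives running coefficients 1,2,3,4,4,3,2,1,0,0,0,0,0,0 for degrees 0…13.
Finally multiplying by (1 + t³)², the product of all factors after the first has coefficients 1,2,3,6,8,9,11,11,9,8,6,3,2,1 for degrees 0…13.
[t¹³] = 1·1 + 4·3 + 6·8 + 4·11 + 1·9 = 114.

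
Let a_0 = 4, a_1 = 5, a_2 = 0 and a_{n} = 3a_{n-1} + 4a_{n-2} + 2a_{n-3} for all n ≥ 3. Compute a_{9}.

110838

The ordinary generating function has denominator 1 - 3y - 4y^2 - 2y^3.
Iterating the recurrence: a_0,…,a_{9} = 4, 5, 0, 28, 94, 394, 1614, 6606, 27062, 110838.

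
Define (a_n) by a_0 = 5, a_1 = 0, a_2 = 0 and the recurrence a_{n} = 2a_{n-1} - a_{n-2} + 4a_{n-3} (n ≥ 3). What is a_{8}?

920

The ordinary generating function has denominator 1 - 2t + t^2 - 4t^3.
Iterating the recurrence: a_0,…,a_{8} = 5, 0, 0, 20, 40, 60, 160, 420, 920.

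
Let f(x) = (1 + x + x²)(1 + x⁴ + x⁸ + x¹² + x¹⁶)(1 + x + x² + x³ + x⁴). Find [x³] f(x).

3

(1 + x + x²) has coefficients 1,1,1 for degrees 0…2.
(1 + x⁴ + x⁸ + x¹² + x¹⁶) has coefficients 1,0,0,0 for degrees 0…3.
Finally multiplying by (1 + x + x² + x³ + x⁴), the product of all factors after the first has coefficients 1,1,1,1 for degrees 0…3.
[x³] = 1·1 + 1·1 + 1·1 = 3.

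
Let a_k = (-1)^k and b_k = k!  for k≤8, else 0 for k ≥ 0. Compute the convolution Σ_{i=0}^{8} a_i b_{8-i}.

35900

The convolution is the t^8 coefficient of A(t)B(t).
Σ = 1·40320 − 1·5040 + 1·720 − 1·120 + 1·24 − 1·6 + 1·2 − 1·1 + 1·1 = 35900.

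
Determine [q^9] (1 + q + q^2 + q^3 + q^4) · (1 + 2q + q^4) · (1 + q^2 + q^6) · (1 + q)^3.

(1 + q + q^2 + q^3 + q^4) has coefficients 1,1,1,1,1 for degrees 0…4.
(1 + 2q + q^4) has coefficients 1,2,0,0,1,0,0,0,0,0 for degrees 0…9.
Multiplying by (1 + q^2 + q^6) gives running coefficients 1,2,1,2,1,0,2,2,0,0 for degrees 0…9.
Finally multiplying by (1 + q)^3, the product of all factors after the first has coefficients 1,5,10,12,12,10,7,9,12,8 for degrees 0…9.
[q^9] = 1·8 + 1·12 + 1·9 + 1·7 + 1·10 = 46.

46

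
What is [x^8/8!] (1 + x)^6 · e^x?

The EGF product rule gives c_8 = Σ_{k_1+k_2=8} C(8; k_1,k_2) · ∏ g_i(k_i), where (1+x)^6 gives the falling factorial (6)_k; e^x gives (1)^k.
g_1(k) for k = 0…8: 1, 6, 30, 120, 360, 720, 720, 0, 0.
g_2(k) for k = 0…8: 1, 1, 1, 1, 1, 1, 1, 1, 1.
c_8 = Σ_k C(8,k)·g_1(k)·g_2(8−k) = 1·1·1 + 8·6·1 + 28·30·1 + 56·120·1 + 70·360·1 + 56·720·1 + 28·720·1 = 1 + 48 + 840 + 6720 + 25200 + 40320 + 20160 = 93289.

93289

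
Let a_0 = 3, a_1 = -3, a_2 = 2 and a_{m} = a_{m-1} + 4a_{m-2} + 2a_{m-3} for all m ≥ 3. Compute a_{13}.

-36546

The ordinary generating function has denominator 1 - q - 4q^2 - 2q^3.
Iterating the recurrence: a_0,…,a_{13} = 3, -3, 2, -4, -2, -14, -30, -90, -238, -658, -1790, -4898, -13374, -36546.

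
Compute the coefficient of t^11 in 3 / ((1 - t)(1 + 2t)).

-4095

Partial fractions give a closed form: a_n = (1)·1^n + (2)·(-2)^n.
At n = 11: a_11 = -4095.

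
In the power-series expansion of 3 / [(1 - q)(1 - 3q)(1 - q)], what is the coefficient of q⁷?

The denominator gives the recurrence a_n = 5a_(n−1) − 7a_(n−2) + 3a_(n−3) for n ≥ 3; the numerator fixes a_0 = 3, a_1 = 15, a_2 = 54.
Iterating: 3, 15, 54, 174, 537, 1629, 4908, 14748, so a_7 = 14748.

14748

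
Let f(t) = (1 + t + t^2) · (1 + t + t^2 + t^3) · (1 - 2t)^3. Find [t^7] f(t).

(1 + t + t^2) has coefficients 1,1,1 for degrees 0…2.
(1 + t + t^2 + t^3) has coefficients 1,1,1,1,0,0,0,0 for degrees 0…7.
Finally multiplying by (1 - 2t)^3, the product of all factors after the first has coefficients 1,-5,7,-1,-2,4,-8,0 for degrees 0…7.
[t^7] = 1·0 + 1·(-8) + 1·4 = -4.

-4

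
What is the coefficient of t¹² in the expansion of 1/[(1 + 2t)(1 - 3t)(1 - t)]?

479389

Partial fractions give a closed form: a_n = (4/15)·(-2)^n + (9/10)·3^n + (-1/6)·1^n.
At n = 12: a_12 = 479389.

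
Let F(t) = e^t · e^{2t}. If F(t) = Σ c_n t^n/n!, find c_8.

6561

The EGF product rule gives c_8 = Σ_{k_1+k_2=8} C(8; k_1,k_2) · ∏ g_i(k_i), where e^t gives (1)^k; e^{2t} gives (2)^k.
g_1(k) for k = 0…8: 1, 1, 1, 1, 1, 1, 1, 1, 1.
g_2(k) for k = 0…8: 1, 2, 4, 8, 16, 32, 64, 128, 256.
c_8 = Σ_k C(8,k)·g_1(k)·g_2(8−k) = 1·1·256 + 8·1·128 + 28·1·64 + 56·1·32 + 70·1·16 + 56·1·8 + 28·1·4 + 8·1·2 + 1·1·1 = 256 + 1024 + 1792 + 1792 + 1120 + 448 + 112 + 16 + 1 = 6561.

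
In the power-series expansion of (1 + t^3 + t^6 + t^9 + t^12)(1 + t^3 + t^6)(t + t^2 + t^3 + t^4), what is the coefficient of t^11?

(1 + t^3 + t^6 + t^9 + t^12) has coefficients 1,0,0,1,0,0,1,0,0,1,0,0 for degrees 0…11.
(1 + t^3 + t^6) has coefficients 1,0,0,1,0,0,1,0,0,0,0,0 for degrees 0…11.
Finally multiplying by (t + t^2 + t^3 + t^4), the product of all factors after the first has coefficients 0,1,1,1,2,1,1,2,1,1,1,0 for degrees 0…11.
[t^11] = 1·0 + 1·1 + 1·1 + 1·1 = 3.

3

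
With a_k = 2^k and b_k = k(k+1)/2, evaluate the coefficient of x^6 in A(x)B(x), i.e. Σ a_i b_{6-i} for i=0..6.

This is [x^6] in the product of the two ordinary generating functions.
Σ = 1·21 + 2·15 + 4·10 + 8·6 + 16·3 + 32·1 + 64·0 = 219.

219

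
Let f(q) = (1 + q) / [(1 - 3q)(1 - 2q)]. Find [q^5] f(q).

876

Partial fractions give a closed form: a_n = (4)·3^n + (-3)·2^n.
At n = 5: a_5 = 876.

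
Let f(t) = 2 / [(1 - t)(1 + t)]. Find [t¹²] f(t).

2

The denominator gives the recurrence a_n = a_(n−2) for n ≥ 2; the numerator fixes a_0 = 2, a_1 = 0.
Iterating: 2, 0, 2, 0, 2, 0, 2, 0, 2, 0, 2, 0, 2, so a_12 = 2.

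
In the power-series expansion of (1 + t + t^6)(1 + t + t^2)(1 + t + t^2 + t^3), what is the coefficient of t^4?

(1 + t + t^6) has coefficients 1,1,0,0,0 for degrees 0…4.
(1 + t + t^2) has coefficients 1,1,1,0,0 for degrees 0…4.
Finally multiplying by (1 + t + t^2 + t^3), the product of all factors after the first has coefficients 1,2,3,3,2 for degrees 0…4.
[t^4] = 1·2 + 1·3 = 5.

5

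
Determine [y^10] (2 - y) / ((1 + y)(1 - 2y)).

The denominator gives the recurrence a_n = a_(n−1) + 2a_(n−2) for n ≥ 2; the numerator fixes a_0 = 2, a_1 = 1.
Iterating: 2, 1, 5, 7, 17, 31, 65, 127, 257, 511, 1025, so a_10 = 1025.

1025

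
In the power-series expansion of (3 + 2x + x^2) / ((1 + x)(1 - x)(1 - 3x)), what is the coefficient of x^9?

83651

The denominator gives the recurrence a_n = 3a_(n−1) + a_(n−2) − 3a_(n−3) for n ≥ 3; the numerator fixes a_0 = 3, a_1 = 11, a_2 = 37.
Iterating: 3, 11, 37, 113, 343, 1031, 3097, 9293, 27883, 83651, so a_9 = 83651.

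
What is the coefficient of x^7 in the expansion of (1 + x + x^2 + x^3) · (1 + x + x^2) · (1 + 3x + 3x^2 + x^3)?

(1 + x + x^2 + x^3) has coefficients 1,1,1,1 for degrees 0…3.
(1 + x + x^2) has coefficients 1,1,1,0,0,0,0,0 for degrees 0…7.
Finally multiplying by (1 + 3x + 3x^2 + x^3), the product of all factors after the first has coefficients 1,4,7,7,4,1,0,0 for degrees 0…7.
[x^7] = 1·0 + 1·0 + 1·1 + 1·4 = 5.

5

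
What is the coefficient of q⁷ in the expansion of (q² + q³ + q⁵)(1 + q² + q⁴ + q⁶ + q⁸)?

(q² + q³ + q⁵) has coefficients 0,0,1,1,0,1 for degrees 0…5.
(1 + q² + q⁴ + q⁶ + q⁸) has coefficients 1,0,1,0,1,0,1,0 for degrees 0…7.
[q⁷] = 1·0 + 1·1 + 1·1 = 2.

2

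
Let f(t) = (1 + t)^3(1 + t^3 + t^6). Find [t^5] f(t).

3

(1 + t)^3 has coefficients 1,3,3,1 for degrees 0…3.
(1 + t^3 + t^6) has coefficients 1,0,0,1,0,0 for degrees 0…5.
[t^5] = 1·0 + 3·0 + 3·1 + 1·0 = 3.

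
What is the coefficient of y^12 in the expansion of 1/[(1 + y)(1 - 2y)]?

2731

The denominator gives the recurrence a_n = a_(n−1) + 2a_(n−2) for n ≥ 2; the numerator fixes a_0 = 1, a_1 = 1.
Iterating: 1, 1, 3, 5, 11, 21, 43, 85, 171, 341, 683, 1365, 2731, so a_12 = 2731.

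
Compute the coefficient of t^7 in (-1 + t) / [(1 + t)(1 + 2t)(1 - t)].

255

Partial fractions give a closed form: a_n = (1)·(-1)^n + (-2)·(-2)^n.
At n = 7: a_7 = 255.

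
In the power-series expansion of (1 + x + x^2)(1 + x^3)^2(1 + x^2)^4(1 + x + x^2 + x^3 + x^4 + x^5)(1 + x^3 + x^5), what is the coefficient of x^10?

(1 + x + x^2) has coefficients 1,1,1 for degrees 0…2.
(1 + x^3)^2 has coefficients 1,0,0,2,0,0,1,0,0,0,0 for degrees 0…10.
Multiplying by (1 + x^2)^4 gives running coefficients 1,0,4,2,6,8,5,12,5,8,6 for degrees 0…10.
Multiplying by (1 + x + x^2 + x^3 + x^4 + x^5) gives running coefficients 1,1,5,7,13,21,25,37,38,44,44 for degrees 0…10.
Finally multiplying by (1 + x^3 + x^5), the product of all factors after the first has coefficients 1,1,5,8,14,27,33,55,66,82,102 for degrees 0…10.
[x^10] = 1·102 + 1·82 + 1·66 = 250.

250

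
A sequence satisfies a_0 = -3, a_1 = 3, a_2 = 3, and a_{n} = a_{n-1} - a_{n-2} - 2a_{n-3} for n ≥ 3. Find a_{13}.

-375

The ordinary generating function has denominator 1 - q + q^2 + 2q^3.
Iterating the recurrence: a_0,…,a_{13} = -3, 3, 3, 6, -3, -15, -24, -3, 51, 102, 57, -147, -408, -375.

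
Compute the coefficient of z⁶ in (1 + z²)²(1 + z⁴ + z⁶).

3

(1 + z²)² has coefficients 1,0,2,0,1 for degrees 0…4.
(1 + z⁴ + z⁶) has coefficients 1,0,0,0,1,0,1 for degrees 0…6.
[z⁶] = 1·1 + 2·1 + 1·0 = 3.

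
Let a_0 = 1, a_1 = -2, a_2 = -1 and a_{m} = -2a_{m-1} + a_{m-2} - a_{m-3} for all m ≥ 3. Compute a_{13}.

The ordinary generating function has denominator 1 + 2x - x^2 + x^3.
Iterating the recurrence: a_0,…,a_{13} = 1, -2, -1, -1, 3, -6, 16, -41, 104, -265, 675, -1719, 4378, -11150.

-11150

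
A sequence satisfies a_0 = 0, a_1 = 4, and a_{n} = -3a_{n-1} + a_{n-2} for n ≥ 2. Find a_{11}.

The ordinary generating function has denominator 1 + 3x - x^2.
Iterating the recurrence: a_0,…,a_{11} = 0, 4, -12, 40, -132, 436, -1440, 4756, -15708, 51880, -171348, 565924.

565924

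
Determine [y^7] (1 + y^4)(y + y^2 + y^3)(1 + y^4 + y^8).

2

(1 + y^4) has coefficients 1,0,0,0,1 for degrees 0…4.
(y + y^2 + y^3) has coefficients 0,1,1,1,0,0,0,0 for degrees 0…7.
Finally multiplying by (1 + y^4 + y^8), the product of all factors after the first has coefficients 0,1,1,1,0,1,1,1 for degrees 0…7.
[y^7] = 1·1 + 1·1 = 2.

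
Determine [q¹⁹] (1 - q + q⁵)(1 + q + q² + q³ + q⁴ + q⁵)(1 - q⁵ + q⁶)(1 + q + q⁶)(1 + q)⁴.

(1 - q + q⁵) has coefficients 1,-1,0,0,0,1 for degrees 0…5.
(1 + q + q² + q³ + q⁴ + q⁵) has coefficients 1,1,1,1,1,1,0,0,0,0,0,0,0,0,0,0,0,0,0,0 for degrees 0…19.
Multiplying by (1 - q⁵ + q⁶) gives running coefficients 1,1,1,1,1,0,0,0,0,0,0,1,0,0,0,0,0,0,0,0 for degrees 0…19.
Multiplying by (1 + q + q⁶) gives running coefficients 1,2,2,2,2,1,1,1,1,1,1,1,1,0,0,0,0,1,0,0 for degrees 0…19.
Finally multiplying by (1 + q)⁴, the product of all factors after the first has coefficients 1,6,16,26,31,31,27,21,17,16,16,16,16,15,11,5,1,1,4,6 for degrees 0…19.
[q¹⁹] = 1·6 − 1·4 + 1·11 = 13.

13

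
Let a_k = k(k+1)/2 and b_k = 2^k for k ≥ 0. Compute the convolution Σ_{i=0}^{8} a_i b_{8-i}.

This is [x^8] in the product of the two ordinary generating functions.
Σ = 0·256 + 1·128 + 3·64 + 6·32 + 10·16 + 15·8 + 21·4 + 28·2 + 36·1 = 968.

968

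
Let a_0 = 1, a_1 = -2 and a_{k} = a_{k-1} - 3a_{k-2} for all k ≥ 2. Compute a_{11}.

The ordinary generating function has denominator 1 - q + 3q^2.
Iterating the recurrence: a_0,…,a_{11} = 1, -2, -5, 1, 16, 13, -35, -74, 31, 253, 160, -599.

-599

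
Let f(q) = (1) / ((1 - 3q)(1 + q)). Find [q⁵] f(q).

Partial fractions give a closed form: a_n = (3/4)·3^n + (1/4)·(-1)^n.
At n = 5: a_5 = 182.

182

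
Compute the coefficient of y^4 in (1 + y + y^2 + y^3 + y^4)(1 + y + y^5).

2

(1 + y + y^2 + y^3 + y^4) has coefficients 1,1,1,1,1 for degrees 0…4.
(1 + y + y^5) has coefficients 1,1,0,0,0 for degrees 0…4.
[y^4] = 1·0 + 1·0 + 1·0 + 1·1 + 1·1 = 2.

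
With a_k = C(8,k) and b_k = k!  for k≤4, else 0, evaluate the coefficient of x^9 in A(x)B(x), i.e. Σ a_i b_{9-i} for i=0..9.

Write out a_i and b_{9-i} for i = 0,…,9 and sum the products.
Σ = 1·0 + 8·0 + 28·0 + 56·0 + 70·0 + 56·24 + 28·6 + 8·2 + 1·1 + 0·1 = 1529.

1529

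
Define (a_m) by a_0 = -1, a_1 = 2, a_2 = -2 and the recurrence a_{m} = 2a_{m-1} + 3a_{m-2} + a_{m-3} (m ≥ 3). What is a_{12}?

The ordinary generating function has denominator 1 - 2x - 3x^2 - x^3.
Iterating the recurrence: a_0,…,a_{12} = -1, 2, -2, 1, -2, -3, -11, -33, -102, -314, -967, -2978, -9171.

-9171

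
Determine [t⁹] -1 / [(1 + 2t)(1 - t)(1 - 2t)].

-341

Partial fractions give a closed form: a_n = (-1/3)·(-2)^n + (1/3)·1^n + (-1)·2^n.
At n = 9: a_9 = -341.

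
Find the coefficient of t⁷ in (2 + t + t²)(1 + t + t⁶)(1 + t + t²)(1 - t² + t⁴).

8

(2 + t + t²) has coefficients 2,1,1 for degrees 0…2.
(1 + t + t⁶) has coefficients 1,1,0,0,0,0,1,0 for degrees 0…7.
Multiplying by (1 + t + t²) gives running coefficients 1,2,2,1,0,0,1,1 for degrees 0…7.
Finally multiplying by (1 - t² + t⁴), the product of all factors after the first has coefficients 1,2,1,-1,-1,1,3,2 for degrees 0…7.
[t⁷] = 2·2 + 1·3 + 1·1 = 8.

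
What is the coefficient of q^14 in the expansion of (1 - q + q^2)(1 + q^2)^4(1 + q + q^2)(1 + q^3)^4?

(1 - q + q^2) has coefficients 1,-1,1 for degrees 0…2.
(1 + q^2)^4 has coefficients 1,0,4,0,6,0,4,0,1,0,0,0,0,0,0 for degrees 0…14.
Multiplying by (1 + q + q^2) gives running coefficients 1,1,5,4,10,6,10,4,5,1,1,0,0,0,0 for degrees 0…14.
Finally multiplying by (1 + q^3)^4, the product of all factors after the first has coefficients 1,1,5,8,14,26,32,50,59,69,81,76,81,69,59 for degrees 0…14.
[q^14] = 1·59 − 1·69 + 1·81 = 71.

71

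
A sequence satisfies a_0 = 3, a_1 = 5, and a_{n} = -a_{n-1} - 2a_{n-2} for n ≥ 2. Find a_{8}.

-27

The ordinary generating function has denominator 1 + x + 2x^2.
Iterating the recurrence: a_0,…,a_{8} = 3, 5, -11, 1, 21, -23, -19, 65, -27.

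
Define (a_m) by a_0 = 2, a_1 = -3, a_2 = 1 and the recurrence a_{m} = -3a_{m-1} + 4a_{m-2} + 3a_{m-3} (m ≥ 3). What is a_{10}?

The ordinary generating function has denominator 1 + 3t - 4t^2 - 3t^3.
Iterating the recurrence: a_0,…,a_{10} = 2, -3, 1, -9, 22, -99, 358, -1404, 5347, -20583, 78925.

78925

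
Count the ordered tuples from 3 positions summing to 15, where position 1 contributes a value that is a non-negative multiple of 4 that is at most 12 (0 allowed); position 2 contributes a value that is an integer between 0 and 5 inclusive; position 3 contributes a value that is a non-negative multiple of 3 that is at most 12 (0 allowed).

7

The generating function for the choices is (1 + y^4 + y^8 + y^12)·(1 + y + y^2 + y^3 + y^4 + y^5)·(1 + y^3 + y^6 + y^9 + y^12); the count is [y^15].
(1 + y^4 + y^8 + y^12) has coefficients 1,0,0,0,1,0,0,0,1,0,0,0,1 for degrees 0…12.
(1 + y + y^2 + y^3 + y^4 + y^5) has coefficients 1,1,1,1,1,1,0,0,0,0,0,0,0,0,0,0 for degrees 0…15.
Finally multiplying by (1 + y^3 + y^6 + y^9 + y^12), the product of all factors after the first has coefficients 1,1,1,2,2,2,2,2,2,2,2,2,2,2,2,1 for degrees 0…15.
[y^15] = 1·1 + 1·2 + 1·2 + 1·2 = 7.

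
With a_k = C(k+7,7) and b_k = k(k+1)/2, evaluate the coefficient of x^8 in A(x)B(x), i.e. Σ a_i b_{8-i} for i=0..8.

19448

Write out a_i and b_{8-i} for i = 0,…,8 and sum the products.
Σ = 1·36 + 8·28 + 36·21 + 120·15 + 330·10 + 792·6 + 1716·3 + 3432·1 + 6435·0 = 19448.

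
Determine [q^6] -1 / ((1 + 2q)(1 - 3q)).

Partial fractions give a closed form: a_n = (-2/5)·(-2)^n + (-3/5)·3^n.
At n = 6: a_6 = -463.

-463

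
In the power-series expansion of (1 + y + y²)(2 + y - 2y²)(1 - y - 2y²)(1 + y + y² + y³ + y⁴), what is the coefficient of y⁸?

(1 + y + y²) has coefficients 1,1,1 for degrees 0…2.
(2 + y - 2y²) has coefficients 2,1,-2,0,0,0,0,0,0 for degrees 0…8.
Multiplying by (1 - y - 2y²) gives running coefficients 2,-1,-7,0,4,0,0,0,0 for degrees 0…8.
Finally multiplying by (1 + y + y² + y³ + y⁴), the product of all factors after the first has coefficients 2,1,-6,-6,-2,-4,-3,4,4 for degrees 0…8.
[y⁸] = 1·4 + 1·4 + 1·(-3) = 5.

5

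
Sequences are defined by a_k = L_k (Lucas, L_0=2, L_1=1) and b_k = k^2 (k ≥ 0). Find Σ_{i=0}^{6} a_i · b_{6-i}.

220

Write out a_i and b_{6-i} for i = 0,…,6 and sum the products.
Σ = 2·36 + 1·25 + 3·16 + 4·9 + 7·4 + 11·1 + 18·0 = 220.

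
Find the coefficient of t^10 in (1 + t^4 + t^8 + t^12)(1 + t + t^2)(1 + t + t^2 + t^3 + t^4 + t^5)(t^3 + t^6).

(1 + t^4 + t^8 + t^12) has coefficients 1,0,0,0,1,0,0,0,1,0,0 for degrees 0…10.
(1 + t + t^2) has coefficients 1,1,1,0,0,0,0,0,0,0,0 for degrees 0…10.
Multiplying by (1 + t + t^2 + t^3 + t^4 + t^5) gives running coefficients 1,2,3,3,3,3,2,1,0,0,0 for degrees 0…10.
Finally multiplying by (t^3 + t^6), the product of all factors after the first has coefficients 0,0,0,1,2,3,4,5,6,5,4 for degrees 0…10.
[t^10] = 1·4 + 1·4 + 1·0 = 8.

8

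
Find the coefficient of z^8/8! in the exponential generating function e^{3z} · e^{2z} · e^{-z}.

65536

The EGF product rule gives c_8 = Σ_{k_1+k_2+k_3=8} C(8; k_1,k_2,k_3) · ∏ g_i(k_i), where e^{3z} gives (3)^k; e^{2z} gives (2)^k; e^{-z} gives (-1)^k.
g_1(k) for k = 0…8: 1, 3, 9, 27, 81, 243, 729, 2187, 6561.
g_2(k) for k = 0…8: 1, 2, 4, 8, 16, 32, 64, 128, 256.
g_3(k) for k = 0…8: 1, -1, 1, -1, 1, -1, 1, -1, 1.
First combine the last two factors: h(k) = Σ_j C(k,j)·g_2(j)·g_3(k−j) for k = 0…8: 1, 1, 1, 1, 1, 1, 1, 1, 1.
c_8 = Σ_k C(8,k)·g_1(k)·h(8−k) = 1·1·1 + 8·3·1 + 28·9·1 + 56·27·1 + 70·81·1 + 56·243·1 + 28·729·1 + 8·2187·1 + 1·6561·1 = 1 + 24 + 252 + 1512 + 5670 + 13608 + 20412 + 17496 + 6561 = 65536.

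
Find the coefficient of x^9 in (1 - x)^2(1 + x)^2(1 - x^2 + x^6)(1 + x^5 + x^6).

(1 - x)^2 has coefficients 1,-2,1 for degrees 0…2.
(1 + x)^2 has coefficients 1,2,1,0,0,0,0,0,0,0 for degrees 0…9.
Multiplying by (1 - x^2 + x^6) gives running coefficients 1,2,0,-2,-1,0,1,2,1,0 for degrees 0…9.
Finally multiplying by (1 + x^5 + x^6), the product of all factors after the first has coefficients 1,2,0,-2,-1,1,4,4,-1,-3 for degrees 0…9.
[x^9] = 1·(-3) − 2·(-1) + 1·4 = 3.

3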